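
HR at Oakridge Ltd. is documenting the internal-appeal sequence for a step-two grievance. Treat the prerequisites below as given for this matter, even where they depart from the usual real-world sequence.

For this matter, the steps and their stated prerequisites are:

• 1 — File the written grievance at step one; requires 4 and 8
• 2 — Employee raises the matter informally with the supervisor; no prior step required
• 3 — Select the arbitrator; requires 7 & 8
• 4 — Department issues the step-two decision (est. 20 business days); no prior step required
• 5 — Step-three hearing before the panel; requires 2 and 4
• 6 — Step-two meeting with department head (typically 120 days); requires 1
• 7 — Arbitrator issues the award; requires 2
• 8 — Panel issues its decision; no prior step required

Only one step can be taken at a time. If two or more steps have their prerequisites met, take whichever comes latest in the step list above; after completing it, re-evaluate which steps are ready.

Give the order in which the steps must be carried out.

8, 4, 2, 7, 5, 3, 1, 6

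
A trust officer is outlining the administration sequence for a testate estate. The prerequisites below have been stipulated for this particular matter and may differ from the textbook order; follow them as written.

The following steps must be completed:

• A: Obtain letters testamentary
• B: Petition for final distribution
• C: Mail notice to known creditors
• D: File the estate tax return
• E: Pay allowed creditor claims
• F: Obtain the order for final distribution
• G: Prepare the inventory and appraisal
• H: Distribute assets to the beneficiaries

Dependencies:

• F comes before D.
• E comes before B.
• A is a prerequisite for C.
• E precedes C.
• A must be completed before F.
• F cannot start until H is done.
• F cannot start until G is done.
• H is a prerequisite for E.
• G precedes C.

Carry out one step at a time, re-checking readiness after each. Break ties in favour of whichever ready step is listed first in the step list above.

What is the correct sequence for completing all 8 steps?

A, G, H, E, B, C, F, D

Nothing is required for A, G and H. A is listed earlier → A first.
Now G and H have their prerequisites met. G is listed earlier, so G next.
That leaves H as the only ready step → H.
Ready: E and F. E is listed earlier → E.
B and C now also ready, so the ready set is {B, C, F}; B is listed earlier → B.
Ready: C and F. C is listed earlier → C.
F needed A, G and H, now all done → F.
Next only D has its prerequisites met → D.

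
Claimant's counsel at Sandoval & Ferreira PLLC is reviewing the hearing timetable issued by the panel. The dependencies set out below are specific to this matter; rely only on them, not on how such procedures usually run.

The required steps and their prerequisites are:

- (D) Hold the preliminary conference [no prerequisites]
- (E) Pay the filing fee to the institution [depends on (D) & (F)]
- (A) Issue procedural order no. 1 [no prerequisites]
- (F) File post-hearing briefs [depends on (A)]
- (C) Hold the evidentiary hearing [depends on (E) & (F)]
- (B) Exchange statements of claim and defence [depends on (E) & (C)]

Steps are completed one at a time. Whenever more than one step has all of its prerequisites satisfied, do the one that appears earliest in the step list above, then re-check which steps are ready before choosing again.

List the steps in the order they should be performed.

(D), (A), (F), (E), (C), (B)

(D) and (A) have no prerequisites; (D) is listed earlier, so (D) is first.
That leaves (A) as the only ready step → (A).
(F) needed (A), now all done → (F).
Next only (E) has its prerequisites met → (E).
(C) needed (E) and (F), now all done → (C).
Next only (B) has its prerequisites met → (B).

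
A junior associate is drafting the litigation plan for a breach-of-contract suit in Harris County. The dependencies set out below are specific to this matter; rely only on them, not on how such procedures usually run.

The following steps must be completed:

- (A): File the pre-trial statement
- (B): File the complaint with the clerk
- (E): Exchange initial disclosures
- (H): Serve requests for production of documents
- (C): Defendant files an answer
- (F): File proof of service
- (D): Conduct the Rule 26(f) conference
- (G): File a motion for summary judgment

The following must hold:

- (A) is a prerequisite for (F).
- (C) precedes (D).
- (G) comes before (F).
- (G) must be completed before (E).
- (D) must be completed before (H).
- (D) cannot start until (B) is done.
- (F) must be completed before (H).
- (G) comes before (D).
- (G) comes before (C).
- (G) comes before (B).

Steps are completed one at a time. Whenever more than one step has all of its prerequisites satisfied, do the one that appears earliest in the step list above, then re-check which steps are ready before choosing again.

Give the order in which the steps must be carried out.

(A) and (G) have no prerequisites; (A) is listed earlier, so (A) is first.
Next only (G) has its prerequisites met → (G).
Now (B), (E), (C) and (F) have their prerequisites met. (B) is listed earlier, so (B) next.
Now (E), (C) and (F) have their prerequisites met. (E) is listed earlier, so (E) next.
Now (C) and (F) have their prerequisites met. (C) is listed earlier, so (C) next.
(D) now also ready, so the ready set is {(F), (D)}; (F) is listed earlier → (F).
That leaves (D) as the only ready step → (D).
Next only (H) has its prerequisites met → (H).

(A) (G) (B) (E) (C) (F) (D) (H)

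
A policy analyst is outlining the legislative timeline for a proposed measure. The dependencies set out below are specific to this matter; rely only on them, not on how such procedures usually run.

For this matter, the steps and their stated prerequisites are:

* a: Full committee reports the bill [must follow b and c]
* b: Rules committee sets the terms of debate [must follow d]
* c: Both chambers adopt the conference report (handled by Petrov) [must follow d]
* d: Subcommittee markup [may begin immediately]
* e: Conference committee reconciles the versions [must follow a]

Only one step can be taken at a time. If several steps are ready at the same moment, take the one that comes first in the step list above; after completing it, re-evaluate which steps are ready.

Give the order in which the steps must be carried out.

d b c a e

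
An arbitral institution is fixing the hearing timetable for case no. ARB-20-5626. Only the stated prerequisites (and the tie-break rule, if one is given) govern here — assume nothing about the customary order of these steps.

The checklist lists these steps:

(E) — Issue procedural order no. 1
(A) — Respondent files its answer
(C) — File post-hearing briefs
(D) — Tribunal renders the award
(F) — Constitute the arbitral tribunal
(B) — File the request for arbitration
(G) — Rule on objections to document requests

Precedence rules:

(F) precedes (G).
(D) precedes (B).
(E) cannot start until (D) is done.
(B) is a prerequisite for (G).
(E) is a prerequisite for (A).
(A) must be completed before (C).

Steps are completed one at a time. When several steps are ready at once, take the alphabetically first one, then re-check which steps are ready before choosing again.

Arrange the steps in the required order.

(D), (B), (E), (A), (C), (F), (G)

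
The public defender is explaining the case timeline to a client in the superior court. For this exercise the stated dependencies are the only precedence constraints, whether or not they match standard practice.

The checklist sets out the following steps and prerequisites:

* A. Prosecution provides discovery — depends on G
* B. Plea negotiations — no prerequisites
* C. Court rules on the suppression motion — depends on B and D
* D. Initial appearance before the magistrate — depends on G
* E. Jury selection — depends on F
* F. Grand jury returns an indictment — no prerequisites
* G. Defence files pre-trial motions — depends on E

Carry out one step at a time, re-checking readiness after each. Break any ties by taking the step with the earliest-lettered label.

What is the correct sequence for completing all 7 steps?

B and F have no prerequisites; B has the earlier label, so B is first.
Next only F has its prerequisites met → F.
That leaves E as the only ready step → E.
G is the only step now ready → G.
A and D are both available; A has the earlier label → A.
That leaves D as the only ready step → D.
C needed B and D, now all done → C.

B, F, E, G, A, D, C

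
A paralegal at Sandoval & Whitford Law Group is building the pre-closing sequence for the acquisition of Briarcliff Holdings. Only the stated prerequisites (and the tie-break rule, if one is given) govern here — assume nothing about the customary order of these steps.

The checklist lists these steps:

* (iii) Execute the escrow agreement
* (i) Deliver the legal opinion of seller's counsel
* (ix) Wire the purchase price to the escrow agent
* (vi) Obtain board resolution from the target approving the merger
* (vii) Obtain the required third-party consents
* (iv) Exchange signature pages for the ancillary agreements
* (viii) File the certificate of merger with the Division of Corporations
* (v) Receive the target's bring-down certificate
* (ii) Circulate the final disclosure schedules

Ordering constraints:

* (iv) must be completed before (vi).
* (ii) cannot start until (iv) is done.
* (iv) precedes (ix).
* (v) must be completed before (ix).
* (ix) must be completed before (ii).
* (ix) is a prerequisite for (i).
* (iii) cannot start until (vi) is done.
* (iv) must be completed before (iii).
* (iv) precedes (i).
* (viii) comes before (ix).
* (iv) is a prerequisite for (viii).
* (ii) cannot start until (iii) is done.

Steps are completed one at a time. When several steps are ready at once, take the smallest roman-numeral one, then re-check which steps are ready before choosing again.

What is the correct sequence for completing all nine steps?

Nothing is required for (iv), (v) and (vii). (iv) has the earlier label → (iv) first.
(vi) and (viii) now also ready, so the ready set is {(v), (vi), (vii), (viii)}; (v) has the earlier label → (v).
Ready: (vi), (vii) and (viii). (vi) has the earlier label → (vi).
Now (iii), (vii) and (viii) have their prerequisites met. (iii) has the earlier label, so (iii) next.
(vii) and (viii) are both available; (vii) has the earlier label → (vii).
(viii) needed (iv), now all done → (viii).
Next only (ix) has its prerequisites met → (ix).
Now (i) and (ii) have their prerequisites met. (i) has the earlier label, so (i) next.
(ii) needed (iii), (iv) and (ix), now all done → (ii).

(iv) → (v) → (vi) → (iii) → (vii) → (viii) → (ix) → (i) → (ii)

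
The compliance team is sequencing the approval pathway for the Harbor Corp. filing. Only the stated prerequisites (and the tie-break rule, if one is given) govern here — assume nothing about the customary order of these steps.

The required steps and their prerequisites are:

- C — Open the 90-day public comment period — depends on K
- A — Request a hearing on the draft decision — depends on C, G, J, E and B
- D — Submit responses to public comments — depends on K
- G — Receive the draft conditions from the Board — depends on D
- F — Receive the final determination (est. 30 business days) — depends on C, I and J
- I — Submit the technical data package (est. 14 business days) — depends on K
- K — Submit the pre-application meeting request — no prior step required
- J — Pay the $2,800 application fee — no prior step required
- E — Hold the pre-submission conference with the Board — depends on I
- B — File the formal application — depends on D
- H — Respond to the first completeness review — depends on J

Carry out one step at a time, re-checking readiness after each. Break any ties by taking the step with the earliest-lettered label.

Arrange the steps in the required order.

J H K C D B G I E A F

J and K have no prerequisites; J has the earlier label, so J is first.
Now H and K have their prerequisites met. H has the earlier label, so H next.
K is the only step now ready → K.
C, D and I are all available; C has the earlier label → C.
Ready: D and I. D has the earlier label → D.
Now B, G and I have their prerequisites met. B has the earlier label, so B next.
Ready: G and I. G has the earlier label → G.
I is the only step now ready → I.
E and F are both available; E has the earlier label → E.
A now also ready, so the ready set is {A, F}; A has the earlier label → A.
Next only F has its prerequisites met → F.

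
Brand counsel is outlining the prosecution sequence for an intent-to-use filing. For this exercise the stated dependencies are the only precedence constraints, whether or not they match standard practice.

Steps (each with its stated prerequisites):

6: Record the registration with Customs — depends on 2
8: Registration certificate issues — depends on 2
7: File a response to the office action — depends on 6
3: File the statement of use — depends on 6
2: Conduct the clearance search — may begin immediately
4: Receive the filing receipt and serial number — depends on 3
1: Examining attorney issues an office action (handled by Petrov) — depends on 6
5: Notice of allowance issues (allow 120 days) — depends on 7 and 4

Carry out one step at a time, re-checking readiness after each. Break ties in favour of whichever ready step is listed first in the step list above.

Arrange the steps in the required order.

2 is the only step with nothing outstanding, so it goes first.
Ready: 6 and 8. 6 is listed earlier → 6.
7, 3 and 1 now also ready, so the ready set is {8, 7, 3, 1}; 8 is listed earlier → 8.
7, 3 and 1 are all available; 7 is listed earlier → 7.
3 and 1 are both available; 3 is listed earlier → 3.
4 now also ready, so the ready set is {4, 1}; 4 is listed earlier → 4.
5 now also ready, so the ready set is {1, 5}; 1 is listed earlier → 1.
5 needed 7 and 4, now all done → 5.

2 → 6 → 8 → 7 → 3 → 4 → 1 → 5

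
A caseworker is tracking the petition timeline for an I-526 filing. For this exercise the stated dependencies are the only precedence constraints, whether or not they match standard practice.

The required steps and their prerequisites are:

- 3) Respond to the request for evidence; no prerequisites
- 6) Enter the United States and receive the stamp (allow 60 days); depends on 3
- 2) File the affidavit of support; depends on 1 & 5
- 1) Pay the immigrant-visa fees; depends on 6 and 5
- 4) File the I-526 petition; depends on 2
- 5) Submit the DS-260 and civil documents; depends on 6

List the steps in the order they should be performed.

3, 6, 5, 1, 2, 4

Only 3 has no prerequisites, so it is first.
Next only 6 has its prerequisites met → 6.
Next only 5 has its prerequisites met → 5.
Next only 1 has its prerequisites met → 1.
That leaves 2 as the only ready step → 2.
That leaves 4 as the only ready step → 4.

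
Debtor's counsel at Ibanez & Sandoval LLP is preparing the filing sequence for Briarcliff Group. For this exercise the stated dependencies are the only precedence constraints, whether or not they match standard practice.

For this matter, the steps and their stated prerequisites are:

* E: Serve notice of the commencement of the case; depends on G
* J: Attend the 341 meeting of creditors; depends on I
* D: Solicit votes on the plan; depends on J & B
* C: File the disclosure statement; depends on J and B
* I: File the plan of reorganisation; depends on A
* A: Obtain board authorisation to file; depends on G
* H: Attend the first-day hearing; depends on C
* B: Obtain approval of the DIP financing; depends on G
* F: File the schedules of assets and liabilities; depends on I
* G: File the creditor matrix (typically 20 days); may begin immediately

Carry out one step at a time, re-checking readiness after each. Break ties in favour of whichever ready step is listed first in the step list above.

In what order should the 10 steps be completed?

G has no prerequisites → G first.
Now E, A and B have their prerequisites met. E is listed earlier, so E next.
Now A and B have their prerequisites met. A is listed earlier, so A next.
I now also ready, so the ready set is {I, B}; I is listed earlier → I.
J, B and F are all available; J is listed earlier → J.
Ready: B and F. B is listed earlier → B.
Now D, C and F have their prerequisites met. D is listed earlier, so D next.
C and F are both available; C is listed earlier → C.
H and F are both available; H is listed earlier → H.
F needed I, now all done → F.

G, E, A, I, J, B, D, C, H, F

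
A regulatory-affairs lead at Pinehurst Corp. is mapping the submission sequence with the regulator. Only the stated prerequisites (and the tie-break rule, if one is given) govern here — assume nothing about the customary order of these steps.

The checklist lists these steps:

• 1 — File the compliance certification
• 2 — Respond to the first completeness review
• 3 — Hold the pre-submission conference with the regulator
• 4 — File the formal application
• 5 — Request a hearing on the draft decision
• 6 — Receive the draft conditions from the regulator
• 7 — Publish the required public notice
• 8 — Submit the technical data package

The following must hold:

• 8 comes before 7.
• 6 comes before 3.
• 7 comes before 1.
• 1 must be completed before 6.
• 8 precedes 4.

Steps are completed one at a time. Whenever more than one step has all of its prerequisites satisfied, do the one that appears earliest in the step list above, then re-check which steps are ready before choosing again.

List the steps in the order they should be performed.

2, 5, 8, 4, 7, 1, 6, 3

Nothing is required for 2, 5 and 8. 2 is listed earlier → 2 first.
Now 5 and 8 have their prerequisites met. 5 is listed earlier, so 5 next.
Next only 8 has its prerequisites met → 8.
Now 4 and 7 have their prerequisites met. 4 is listed earlier, so 4 next.
7 needed 8, now all done → 7.
1 needed 7, now all done → 1.
6 needed 1, now all done → 6.
That leaves 3 as the only ready step → 3.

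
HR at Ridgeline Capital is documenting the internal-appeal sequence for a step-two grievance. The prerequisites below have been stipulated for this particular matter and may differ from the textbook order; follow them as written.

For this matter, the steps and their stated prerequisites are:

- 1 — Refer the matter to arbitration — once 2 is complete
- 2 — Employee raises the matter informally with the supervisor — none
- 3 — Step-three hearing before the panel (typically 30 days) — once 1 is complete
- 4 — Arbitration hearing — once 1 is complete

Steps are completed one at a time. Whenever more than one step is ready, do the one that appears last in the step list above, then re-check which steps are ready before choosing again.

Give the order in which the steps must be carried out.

Only 2 has no prerequisites, so it is first.
Next only 1 has its prerequisites met → 1.
4 and 3 are both available; 4 is listed later → 4.
That leaves 3 as the only ready step → 3.

2, 1, 4, 3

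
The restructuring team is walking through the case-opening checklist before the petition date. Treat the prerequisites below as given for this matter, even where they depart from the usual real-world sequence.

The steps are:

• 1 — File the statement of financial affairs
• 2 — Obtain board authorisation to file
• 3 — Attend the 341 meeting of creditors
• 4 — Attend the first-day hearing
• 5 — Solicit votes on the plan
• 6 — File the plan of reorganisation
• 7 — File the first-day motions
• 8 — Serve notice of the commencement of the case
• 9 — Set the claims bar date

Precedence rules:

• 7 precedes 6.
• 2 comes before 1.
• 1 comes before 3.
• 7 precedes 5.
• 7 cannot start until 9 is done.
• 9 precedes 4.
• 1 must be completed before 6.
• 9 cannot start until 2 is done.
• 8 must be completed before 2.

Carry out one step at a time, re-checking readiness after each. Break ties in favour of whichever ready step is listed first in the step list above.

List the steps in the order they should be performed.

8 2 1 3 9 4 7 5 6

8 is the only step with nothing outstanding, so it goes first.
Next only 2 has its prerequisites met → 2.
Now 1 and 9 have their prerequisites met. 1 is listed earlier, so 1 next.
Now 3 and 9 have their prerequisites met. 3 is listed earlier, so 3 next.
9 needed 2, now all done → 9.
Ready: 4 and 7. 4 is listed earlier → 4.
Next only 7 has its prerequisites met → 7.
Now 5 and 6 have their prerequisites met. 5 is listed earlier, so 5 next.
Next only 6 has its prerequisites met → 6.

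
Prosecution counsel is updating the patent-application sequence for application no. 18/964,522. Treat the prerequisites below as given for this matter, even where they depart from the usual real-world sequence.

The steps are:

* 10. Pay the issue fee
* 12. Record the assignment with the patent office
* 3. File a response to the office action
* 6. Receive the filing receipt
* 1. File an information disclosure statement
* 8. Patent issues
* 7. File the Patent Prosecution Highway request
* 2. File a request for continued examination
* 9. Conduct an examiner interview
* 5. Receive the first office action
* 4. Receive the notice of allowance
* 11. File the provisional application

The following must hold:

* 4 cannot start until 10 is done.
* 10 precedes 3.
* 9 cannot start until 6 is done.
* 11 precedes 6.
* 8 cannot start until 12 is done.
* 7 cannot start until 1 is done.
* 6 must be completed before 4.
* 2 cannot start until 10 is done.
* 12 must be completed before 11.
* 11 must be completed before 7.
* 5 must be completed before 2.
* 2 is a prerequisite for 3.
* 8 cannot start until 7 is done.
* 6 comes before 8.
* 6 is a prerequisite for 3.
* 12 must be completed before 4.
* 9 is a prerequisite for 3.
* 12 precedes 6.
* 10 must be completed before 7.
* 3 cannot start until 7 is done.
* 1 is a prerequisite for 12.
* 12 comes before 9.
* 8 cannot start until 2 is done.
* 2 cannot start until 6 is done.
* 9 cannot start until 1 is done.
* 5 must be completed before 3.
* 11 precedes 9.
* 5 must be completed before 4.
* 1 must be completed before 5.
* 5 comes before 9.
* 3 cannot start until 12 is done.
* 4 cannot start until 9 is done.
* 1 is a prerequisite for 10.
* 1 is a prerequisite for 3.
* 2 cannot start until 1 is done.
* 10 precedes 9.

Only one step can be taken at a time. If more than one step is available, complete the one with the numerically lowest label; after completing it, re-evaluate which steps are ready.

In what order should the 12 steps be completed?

Only 1 has no prerequisites, so it is first.
Ready: 5, 10 and 12. 5 has the earlier label → 5.
Ready: 10 and 12. 10 has the earlier label → 10.
12 needed 1, now all done → 12.
11 is the only step now ready → 11.
Now 6 and 7 have their prerequisites met. 6 has the earlier label, so 6 next.
2 and 9 now also ready, so the ready set is {2, 7, 9}; 2 has the earlier label → 2.
Now 7 and 9 have their prerequisites met. 7 has the earlier label, so 7 next.
8 now also ready, so the ready set is {8, 9}; 8 has the earlier label → 8.
Next only 9 has its prerequisites met → 9.
Now 3 and 4 have their prerequisites met. 3 has the earlier label, so 3 next.
That leaves 4 as the only ready step → 4.

1 → 5 → 10 → 12 → 11 → 6 → 2 → 7 → 8 → 9 → 3 → 4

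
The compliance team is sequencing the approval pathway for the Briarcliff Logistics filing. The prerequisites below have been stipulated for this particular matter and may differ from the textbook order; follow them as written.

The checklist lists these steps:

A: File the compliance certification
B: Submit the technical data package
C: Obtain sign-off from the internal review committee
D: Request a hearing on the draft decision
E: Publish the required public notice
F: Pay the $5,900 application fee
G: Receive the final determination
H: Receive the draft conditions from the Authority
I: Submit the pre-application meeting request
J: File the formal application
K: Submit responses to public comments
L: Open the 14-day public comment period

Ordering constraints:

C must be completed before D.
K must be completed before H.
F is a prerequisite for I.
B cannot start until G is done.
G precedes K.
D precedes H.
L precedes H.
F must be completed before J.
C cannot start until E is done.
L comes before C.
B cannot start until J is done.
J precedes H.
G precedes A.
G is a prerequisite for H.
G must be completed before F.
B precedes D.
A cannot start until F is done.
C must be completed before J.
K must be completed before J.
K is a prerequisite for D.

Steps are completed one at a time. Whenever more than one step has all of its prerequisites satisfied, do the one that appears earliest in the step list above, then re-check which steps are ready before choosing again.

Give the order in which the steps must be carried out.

E, G, F, A, I, K, L, C, J, B, D, H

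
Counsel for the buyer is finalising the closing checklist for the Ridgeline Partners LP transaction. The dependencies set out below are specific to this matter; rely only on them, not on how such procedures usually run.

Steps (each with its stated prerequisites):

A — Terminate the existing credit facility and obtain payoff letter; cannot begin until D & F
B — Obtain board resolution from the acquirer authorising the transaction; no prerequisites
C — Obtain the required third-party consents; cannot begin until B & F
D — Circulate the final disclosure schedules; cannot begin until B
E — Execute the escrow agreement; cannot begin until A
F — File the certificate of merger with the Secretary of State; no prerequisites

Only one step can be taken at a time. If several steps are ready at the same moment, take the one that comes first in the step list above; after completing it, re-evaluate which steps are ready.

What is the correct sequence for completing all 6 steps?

Nothing is required for B and F. B is listed earlier → B first.
Now D and F have their prerequisites met. D is listed earlier, so D next.
That leaves F as the only ready step → F.
A and C are both available; A is listed earlier → A.
E now also ready, so the ready set is {C, E}; C is listed earlier → C.
That leaves E as the only ready step → E.

B, D, F, A, C, E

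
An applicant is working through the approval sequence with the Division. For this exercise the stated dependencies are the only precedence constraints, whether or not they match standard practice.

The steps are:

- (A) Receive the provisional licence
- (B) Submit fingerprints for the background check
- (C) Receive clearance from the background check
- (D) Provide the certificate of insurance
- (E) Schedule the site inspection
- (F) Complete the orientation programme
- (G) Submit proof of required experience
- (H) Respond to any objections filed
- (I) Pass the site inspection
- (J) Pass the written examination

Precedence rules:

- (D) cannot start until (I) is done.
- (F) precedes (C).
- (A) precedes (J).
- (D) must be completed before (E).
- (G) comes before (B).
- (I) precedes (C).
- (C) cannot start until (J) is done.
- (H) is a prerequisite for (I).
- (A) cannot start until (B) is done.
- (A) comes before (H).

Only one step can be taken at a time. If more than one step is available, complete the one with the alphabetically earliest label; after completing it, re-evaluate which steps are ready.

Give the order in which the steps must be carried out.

(F), (G), (B), (A), (H), (I), (D), (E), (J), (C)

Nothing is required for (F) and (G). (F) has the earlier label → (F) first.
That leaves (G) as the only ready step → (G).
(B) needed (G), now all done → (B).
(A) needed (B), now all done → (A).
(H) and (J) are both available; (H) has the earlier label → (H).
Ready: (I) and (J). (I) has the earlier label → (I).
(D) now also ready, so the ready set is {(D), (J)}; (D) has the earlier label → (D).
Ready: (E) and (J). (E) has the earlier label → (E).
That leaves (J) as the only ready step → (J).
(C) needed (F), (I) and (J), now all done → (C).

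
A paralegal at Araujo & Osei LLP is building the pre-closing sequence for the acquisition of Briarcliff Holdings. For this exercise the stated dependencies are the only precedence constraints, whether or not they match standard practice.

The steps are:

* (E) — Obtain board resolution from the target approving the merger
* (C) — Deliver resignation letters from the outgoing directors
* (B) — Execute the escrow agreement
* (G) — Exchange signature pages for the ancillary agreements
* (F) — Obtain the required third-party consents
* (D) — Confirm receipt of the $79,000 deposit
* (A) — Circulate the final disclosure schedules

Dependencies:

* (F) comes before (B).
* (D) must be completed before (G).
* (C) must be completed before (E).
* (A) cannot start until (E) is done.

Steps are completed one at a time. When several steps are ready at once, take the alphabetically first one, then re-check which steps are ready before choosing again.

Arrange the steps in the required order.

Nothing is required for (C), (D) and (F). (C) has the earlier label → (C) first.
(E) now also ready, so the ready set is {(D), (E), (F)}; (D) has the earlier label → (D).
Ready: (E), (F) and (G). (E) has the earlier label → (E).
(A) now also ready, so the ready set is {(A), (F), (G)}; (A) has the earlier label → (A).
Now (F) and (G) have their prerequisites met. (F) has the earlier label, so (F) next.
(B) now also ready, so the ready set is {(B), (G)}; (B) has the earlier label → (B).
That leaves (G) as the only ready step → (G).

(C) (D) (E) (A) (F) (B) (G)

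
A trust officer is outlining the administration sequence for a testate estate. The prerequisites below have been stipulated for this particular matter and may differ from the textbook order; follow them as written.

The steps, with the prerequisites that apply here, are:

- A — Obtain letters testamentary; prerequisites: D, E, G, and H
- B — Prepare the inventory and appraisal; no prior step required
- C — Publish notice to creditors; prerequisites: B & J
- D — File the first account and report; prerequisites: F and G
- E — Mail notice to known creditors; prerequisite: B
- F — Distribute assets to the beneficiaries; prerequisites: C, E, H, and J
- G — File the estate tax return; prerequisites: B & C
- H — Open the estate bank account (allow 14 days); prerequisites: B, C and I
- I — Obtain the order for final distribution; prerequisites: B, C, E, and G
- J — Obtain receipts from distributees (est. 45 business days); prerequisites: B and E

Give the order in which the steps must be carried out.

B E J C G I H F D A

B has no prerequisites → B first.
Next only E has its prerequisites met → E.
J needed B and E, now all done → J.
C needed B and J, now all done → C.
G needed B and C, now all done → G.
I needed B, C, E and G, now all done → I.
H needed B, C and I, now all done → H.
That leaves F as the only ready step → F.
D needed F and G, now all done → D.
A needed D, E, G and H, now all done → A.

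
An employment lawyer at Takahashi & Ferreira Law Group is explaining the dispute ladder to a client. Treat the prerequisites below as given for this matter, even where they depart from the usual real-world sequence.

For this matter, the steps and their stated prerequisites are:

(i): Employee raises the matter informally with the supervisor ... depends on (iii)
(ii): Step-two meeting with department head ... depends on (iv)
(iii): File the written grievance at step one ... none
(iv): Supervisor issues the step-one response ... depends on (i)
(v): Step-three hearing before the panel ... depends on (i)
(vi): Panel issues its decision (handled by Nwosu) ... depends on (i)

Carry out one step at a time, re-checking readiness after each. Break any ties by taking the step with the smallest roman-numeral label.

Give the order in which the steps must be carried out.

(iii), (i), (iv), (ii), (v), (vi)

(iii) has no prerequisites → (iii) first.
(i) needed (iii), now all done → (i).
(iv), (v) and (vi) are all available; (iv) has the earlier label → (iv).
(ii), (v) and (vi) are all available; (ii) has the earlier label → (ii).
Now (v) and (vi) have their prerequisites met. (v) has the earlier label, so (v) next.
(vi) is the only step now ready → (vi).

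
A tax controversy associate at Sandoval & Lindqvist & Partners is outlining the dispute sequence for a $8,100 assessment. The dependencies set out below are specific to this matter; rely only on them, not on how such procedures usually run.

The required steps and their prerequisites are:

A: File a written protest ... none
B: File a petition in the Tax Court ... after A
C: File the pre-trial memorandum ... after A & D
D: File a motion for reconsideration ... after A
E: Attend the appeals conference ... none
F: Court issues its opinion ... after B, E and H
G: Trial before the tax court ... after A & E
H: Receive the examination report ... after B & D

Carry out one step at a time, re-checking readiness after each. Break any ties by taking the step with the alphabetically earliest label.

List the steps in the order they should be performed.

A and E have no prerequisites; A has the earlier label, so A is first.
B and D now also ready, so the ready set is {B, D, E}; B has the earlier label → B.
Now D and E have their prerequisites met. D has the earlier label, so D next.
Ready: C, E and H. C has the earlier label → C.
Ready: E and H. E has the earlier label → E.
Ready: G and H. G has the earlier label → G.
Next only H has its prerequisites met → H.
Next only F has its prerequisites met → F.

A, B, D, C, E, G, H, F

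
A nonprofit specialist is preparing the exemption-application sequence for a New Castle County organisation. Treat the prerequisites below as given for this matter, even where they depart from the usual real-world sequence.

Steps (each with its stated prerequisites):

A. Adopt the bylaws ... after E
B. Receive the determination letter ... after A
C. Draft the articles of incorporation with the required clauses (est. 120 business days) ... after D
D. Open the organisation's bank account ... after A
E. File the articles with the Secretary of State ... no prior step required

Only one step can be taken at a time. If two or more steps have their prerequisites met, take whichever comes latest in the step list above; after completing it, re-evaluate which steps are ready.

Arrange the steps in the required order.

E A D C B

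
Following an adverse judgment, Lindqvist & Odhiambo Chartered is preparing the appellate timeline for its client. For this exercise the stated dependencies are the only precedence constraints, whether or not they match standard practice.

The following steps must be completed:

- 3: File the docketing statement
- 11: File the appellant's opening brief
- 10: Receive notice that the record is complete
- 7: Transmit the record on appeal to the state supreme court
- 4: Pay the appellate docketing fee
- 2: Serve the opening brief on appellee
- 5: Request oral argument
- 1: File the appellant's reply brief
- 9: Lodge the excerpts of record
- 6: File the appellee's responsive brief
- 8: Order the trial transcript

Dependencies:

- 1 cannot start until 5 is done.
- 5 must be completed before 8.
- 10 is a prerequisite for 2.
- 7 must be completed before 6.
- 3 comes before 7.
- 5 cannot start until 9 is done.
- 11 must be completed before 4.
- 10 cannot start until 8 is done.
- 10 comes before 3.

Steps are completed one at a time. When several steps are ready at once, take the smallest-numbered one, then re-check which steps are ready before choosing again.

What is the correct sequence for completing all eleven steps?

9 → 5 → 1 → 8 → 10 → 2 → 3 → 7 → 6 → 11 → 4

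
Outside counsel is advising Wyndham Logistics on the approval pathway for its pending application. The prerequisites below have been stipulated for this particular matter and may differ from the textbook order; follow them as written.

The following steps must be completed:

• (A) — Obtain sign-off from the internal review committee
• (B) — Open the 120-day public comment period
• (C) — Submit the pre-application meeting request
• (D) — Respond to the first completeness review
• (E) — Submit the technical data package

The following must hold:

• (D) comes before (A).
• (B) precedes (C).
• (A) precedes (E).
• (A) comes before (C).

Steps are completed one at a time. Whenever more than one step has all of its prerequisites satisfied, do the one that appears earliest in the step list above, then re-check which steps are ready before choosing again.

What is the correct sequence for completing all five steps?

(B) → (D) → (A) → (C) → (E)

(B) and (D) have no prerequisites; (B) is listed earlier, so (B) is first.
(D) is the only step now ready → (D).
That leaves (A) as the only ready step → (A).
(C) and (E) are both available; (C) is listed earlier → (C).
Next only (E) has its prerequisites met → (E).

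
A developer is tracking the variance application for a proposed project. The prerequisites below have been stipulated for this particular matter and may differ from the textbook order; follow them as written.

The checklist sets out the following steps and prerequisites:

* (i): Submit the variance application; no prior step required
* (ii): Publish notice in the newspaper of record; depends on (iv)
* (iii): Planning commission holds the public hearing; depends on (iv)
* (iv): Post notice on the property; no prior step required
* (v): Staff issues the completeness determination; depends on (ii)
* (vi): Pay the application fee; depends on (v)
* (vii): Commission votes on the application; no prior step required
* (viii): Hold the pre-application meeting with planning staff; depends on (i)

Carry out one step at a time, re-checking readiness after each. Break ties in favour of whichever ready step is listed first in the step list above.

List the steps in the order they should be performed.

(i), (iv) and (vii) have no prerequisites; (i) is listed earlier, so (i) is first.
(viii) now also ready, so the ready set is {(iv), (vii), (viii)}; (iv) is listed earlier → (iv).
(ii) and (iii) now also ready, so the ready set is {(ii), (iii), (vii), (viii)}; (ii) is listed earlier → (ii).
(iii), (v), (vii) and (viii) are all available; (iii) is listed earlier → (iii).
Ready: (v), (vii) and (viii). (v) is listed earlier → (v).
(vi) now also ready, so the ready set is {(vi), (vii), (viii)}; (vi) is listed earlier → (vi).
Ready: (vii) and (viii). (vii) is listed earlier → (vii).
(viii) needed (i), now all done → (viii).

(i) → (iv) → (ii) → (iii) → (v) → (vi) → (vii) → (viii)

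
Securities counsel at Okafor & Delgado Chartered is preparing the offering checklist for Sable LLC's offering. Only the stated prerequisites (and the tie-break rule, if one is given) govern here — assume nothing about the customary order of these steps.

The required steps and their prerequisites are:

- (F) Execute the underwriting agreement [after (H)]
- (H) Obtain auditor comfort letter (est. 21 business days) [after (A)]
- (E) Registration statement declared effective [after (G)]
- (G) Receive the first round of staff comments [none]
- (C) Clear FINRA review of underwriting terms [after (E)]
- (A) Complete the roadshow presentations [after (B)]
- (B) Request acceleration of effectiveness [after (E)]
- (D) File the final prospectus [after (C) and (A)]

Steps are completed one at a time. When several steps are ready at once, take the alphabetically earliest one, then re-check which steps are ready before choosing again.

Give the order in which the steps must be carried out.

(G), (E), (B), (A), (C), (D), (H), (F)

Only (G) has no prerequisites, so it is first.
Next only (E) has its prerequisites met → (E).
Now (B) and (C) have their prerequisites met. (B) has the earlier label, so (B) next.
(A) now also ready, so the ready set is {(A), (C)}; (A) has the earlier label → (A).
(H) now also ready, so the ready set is {(C), (H)}; (C) has the earlier label → (C).
Now (D) and (H) have their prerequisites met. (D) has the earlier label, so (D) next.
(H) needed (A), now all done → (H).
That leaves (F) as the only ready step → (F).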